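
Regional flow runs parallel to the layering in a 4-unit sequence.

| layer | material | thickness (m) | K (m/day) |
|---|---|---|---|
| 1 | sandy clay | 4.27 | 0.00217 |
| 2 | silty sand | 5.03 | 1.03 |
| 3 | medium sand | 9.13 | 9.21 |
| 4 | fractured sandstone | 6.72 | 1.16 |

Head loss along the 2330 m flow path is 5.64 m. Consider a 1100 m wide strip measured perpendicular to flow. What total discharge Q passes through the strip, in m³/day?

Flow is parallel to layering, so each bed carries its own Darcy discharge and the transmissivities add.
Σ(K_i·b_i) = 0.00217×4.27 + 1.03×5.03 + 9.21×9.13 + 1.16×6.72 = 97.07 m²/day.
Hydraulic gradient i = Δh / L = 5.64 / 2330 = 0.002421.
Q = Σ(K_i·b_i) · W · i = 97.07 × 1100 × 0.002421 = 258.5 m³/day.

258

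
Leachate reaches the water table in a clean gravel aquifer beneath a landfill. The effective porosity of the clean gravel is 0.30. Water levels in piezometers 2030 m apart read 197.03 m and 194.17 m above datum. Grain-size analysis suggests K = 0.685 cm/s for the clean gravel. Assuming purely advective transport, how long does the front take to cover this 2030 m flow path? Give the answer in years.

Convert K: 0.685 cm/s × 864 = 591.8 m/day.
Hydraulic gradient i = (197.03 − 194.17) / 2030 = 2.86 / 2030 = 0.001409.
Darcy flux q = K · i = 591.8 × 0.001409 = 0.8338 m/day.
Seepage velocity v = q / n_e = 0.8338 / 0.30 = 2.779 m/day.
Travel time t = L / v = 2030 / 2.779 = 730.4 days = 2.000 years.

2.00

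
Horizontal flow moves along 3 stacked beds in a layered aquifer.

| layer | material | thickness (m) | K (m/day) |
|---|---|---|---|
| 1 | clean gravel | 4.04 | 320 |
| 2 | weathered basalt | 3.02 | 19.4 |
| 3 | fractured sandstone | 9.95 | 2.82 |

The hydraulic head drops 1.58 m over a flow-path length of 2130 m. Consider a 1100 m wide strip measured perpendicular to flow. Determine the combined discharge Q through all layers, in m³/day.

Flow is parallel to layering, so each bed carries its own Darcy discharge and the transmissivities add.
Σ(K_i·b_i) = 320×4.04 + 19.4×3.02 + 2.82×9.95 = 1379 m²/day.
Hydraulic gradient i = Δh / L = 1.58 / 2130 = 0.0007418.
Q = Σ(K_i·b_i) · W · i = 1379 × 1100 × 0.0007418 = 1126 m³/day.

1130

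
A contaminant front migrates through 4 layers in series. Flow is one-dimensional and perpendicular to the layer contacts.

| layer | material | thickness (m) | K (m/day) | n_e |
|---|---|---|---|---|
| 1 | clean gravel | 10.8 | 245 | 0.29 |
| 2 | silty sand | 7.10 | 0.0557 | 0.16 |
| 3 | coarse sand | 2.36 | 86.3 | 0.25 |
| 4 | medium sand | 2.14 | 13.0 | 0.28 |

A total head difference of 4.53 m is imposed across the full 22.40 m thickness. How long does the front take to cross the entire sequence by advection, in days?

With flow normal to the layers, continuity requires the same specific discharge q through every layer.
Σ(b_i/K_i) = 10.8/245 + 7.10/0.0557 + 2.36/86.3 + 2.14/13.0 = 127.7 d.
q = Δh / Σ(b_i/K_i) = 4.53 / 127.7 = 0.03547 m/day.
In each layer the seepage velocity is v_i = q/n_i, so the layer transit time is t_i = b_i·n_i / q:
  layer 1 (clean gravel): t_1 = 10.8 × 0.29 / 0.03547 = 88.29 d
  layer 2 (silty sand): t_2 = 7.10 × 0.16 / 0.03547 = 32.02 d
  layer 3 (coarse sand): t_3 = 2.36 × 0.25 / 0.03547 = 16.63 d
  layer 4 (medium sand): t_4 = 2.14 × 0.28 / 0.03547 = 16.89 d
Total t = Σ t_i = 153.8 days.

154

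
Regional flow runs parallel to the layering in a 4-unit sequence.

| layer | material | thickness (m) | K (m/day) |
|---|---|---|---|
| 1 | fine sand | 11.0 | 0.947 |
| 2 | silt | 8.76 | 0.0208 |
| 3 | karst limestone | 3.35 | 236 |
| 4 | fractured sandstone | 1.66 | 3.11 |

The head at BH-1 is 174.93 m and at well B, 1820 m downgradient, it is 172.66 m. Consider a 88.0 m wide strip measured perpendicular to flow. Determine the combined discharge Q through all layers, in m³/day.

Flow is parallel to layering, so each bed carries its own Darcy discharge and the transmissivities add.
Σ(K_i·b_i) = 0.947×11.0 + 0.0208×8.76 + 236×3.35 + 3.11×1.66 = 806.4 m²/day.
Hydraulic gradient i = (174.93 − 172.66) / 1820 = 2.27 / 1820 = 0.001247.
Q = Σ(K_i·b_i) · W · i = 806.4 × 88.0 × 0.001247 = 88.50 m³/day.

88.5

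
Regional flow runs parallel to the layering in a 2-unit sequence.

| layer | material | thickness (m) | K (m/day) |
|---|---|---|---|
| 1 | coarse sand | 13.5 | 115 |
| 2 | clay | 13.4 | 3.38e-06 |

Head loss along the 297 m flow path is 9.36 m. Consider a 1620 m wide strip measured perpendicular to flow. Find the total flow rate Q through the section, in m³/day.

79300

Flow is parallel to layering, so each bed carries its own Darcy discharge and the transmissivities add.
Σ(K_i·b_i) = 115×13.5 + 3.38e-06×13.4 = 1553 m²/day.
Hydraulic gradient i = Δh / L = 9.36 / 297 = 0.03152.
Q = Σ(K_i·b_i) · W · i = 1553 × 1620 × 0.03152 = 79262 m³/day.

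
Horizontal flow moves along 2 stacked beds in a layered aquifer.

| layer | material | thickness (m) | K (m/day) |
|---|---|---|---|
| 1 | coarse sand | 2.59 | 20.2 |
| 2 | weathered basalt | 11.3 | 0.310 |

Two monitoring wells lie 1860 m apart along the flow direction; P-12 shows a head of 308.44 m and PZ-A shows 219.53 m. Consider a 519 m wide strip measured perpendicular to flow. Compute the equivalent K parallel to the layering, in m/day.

4.02

Flow is parallel to layering, so each bed carries its own Darcy discharge and the transmissivities add.
Σ(K_i·b_i) = 20.2×2.59 + 0.310×11.3 = 55.82 m²/day.
Total thickness b = 13.89 m, so K_eq = Σ(K_i·b_i)/b = 4.019 m/day.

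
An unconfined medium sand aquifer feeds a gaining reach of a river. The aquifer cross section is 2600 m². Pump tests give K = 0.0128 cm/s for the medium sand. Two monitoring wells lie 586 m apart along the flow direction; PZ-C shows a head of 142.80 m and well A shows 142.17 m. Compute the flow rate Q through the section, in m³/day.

30.9

Convert K: 0.0128 cm/s × 864 = 11.06 m/day.
Hydraulic gradient i = (142.80 − 142.17) / 586 = 0.63 / 586 = 0.001075.
Darcy's law: Q = K · A · i = 11.06 × 2600 × 0.001075 = 30.91 m³/day.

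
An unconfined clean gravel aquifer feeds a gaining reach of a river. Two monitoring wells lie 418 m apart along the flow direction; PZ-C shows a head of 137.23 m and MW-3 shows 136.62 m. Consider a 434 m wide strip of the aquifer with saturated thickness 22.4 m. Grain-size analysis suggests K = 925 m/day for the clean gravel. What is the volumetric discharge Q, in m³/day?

13100

Cross-sectional area A = 434 × 22.4 = 9722 m².
Hydraulic gradient i = (137.23 − 136.62) / 418 = 0.61 / 418 = 0.001459.
Darcy's law: Q = K · A · i = 925.0 × 9722 × 0.001459 = 13123 m³/day.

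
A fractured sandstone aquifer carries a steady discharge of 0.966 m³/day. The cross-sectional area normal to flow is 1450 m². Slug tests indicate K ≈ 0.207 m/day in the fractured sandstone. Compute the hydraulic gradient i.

0.00322

From Q = K·A·i, i = Q / (K·A) = 0.966 / (0.2070 × 1450) = 0.003218.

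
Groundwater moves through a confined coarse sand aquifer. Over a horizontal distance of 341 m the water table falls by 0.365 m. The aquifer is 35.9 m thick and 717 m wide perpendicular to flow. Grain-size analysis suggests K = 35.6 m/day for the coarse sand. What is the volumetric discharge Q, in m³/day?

Cross-sectional area A = 717 × 35.9 = 25740 m².
Hydraulic gradient i = Δh / L = 0.365 / 341 = 0.001070.
Darcy's law: Q = K · A · i = 35.60 × 25740 × 0.001070 = 980.8 m³/day.

981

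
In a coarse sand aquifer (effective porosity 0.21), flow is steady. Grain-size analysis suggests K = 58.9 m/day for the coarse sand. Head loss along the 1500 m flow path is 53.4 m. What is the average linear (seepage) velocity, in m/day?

9.98

Hydraulic gradient i = Δh / L = 53.4 / 1500 = 0.03560.
Darcy flux q = K · i = 58.90 × 0.03560 = 2.097 m/day.
Seepage velocity v = q / n_e = 2.097 / 0.21 = 9.985 m/day.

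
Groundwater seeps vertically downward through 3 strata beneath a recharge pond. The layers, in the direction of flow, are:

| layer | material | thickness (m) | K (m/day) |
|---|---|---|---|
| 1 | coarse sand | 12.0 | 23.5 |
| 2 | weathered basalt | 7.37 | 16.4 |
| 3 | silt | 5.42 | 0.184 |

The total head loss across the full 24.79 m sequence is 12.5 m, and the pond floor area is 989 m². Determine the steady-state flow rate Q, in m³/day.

Flow is perpendicular to layering, so the layers act in series and the equivalent K is the thickness-weighted harmonic mean.
Total thickness L = 12.0 + 7.37 + 5.42 = 24.79 m.
Σ(b_i/K_i) = 12.0/23.5 + 7.37/16.4 + 5.42/0.184 = 30.42 d.
K_eq = L / Σ(b_i/K_i) = 24.79 / 30.42 = 0.8150 m/day.
Q = K_eq · A · (Δh/L) = 0.8150 × 989 × (12.5/24.79) = 406.4 m³/day.

406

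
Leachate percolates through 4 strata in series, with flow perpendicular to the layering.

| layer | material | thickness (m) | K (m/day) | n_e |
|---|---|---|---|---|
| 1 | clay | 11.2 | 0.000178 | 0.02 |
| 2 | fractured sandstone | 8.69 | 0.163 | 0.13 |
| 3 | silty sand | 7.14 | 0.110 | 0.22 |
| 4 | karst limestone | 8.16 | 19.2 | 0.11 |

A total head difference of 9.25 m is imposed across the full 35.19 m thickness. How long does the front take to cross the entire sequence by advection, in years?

71.3

With flow normal to the layers, continuity requires the same specific discharge q through every layer.
Σ(b_i/K_i) = 11.2/0.000178 + 8.69/0.163 + 7.14/0.110 + 8.16/19.2 = 63040 d.
q = Δh / Σ(b_i/K_i) = 9.25 / 63040 = 0.0001467 m/day.
In each layer the seepage velocity is v_i = q/n_i, so the layer transit time is t_i = b_i·n_i / q:
  layer 1 (clay): t_1 = 11.2 × 0.02 / 0.0001467 = 1527 d
  layer 2 (fractured sandstone): t_2 = 8.69 × 0.13 / 0.0001467 = 7699 d
  layer 3 (silty sand): t_3 = 7.14 × 0.22 / 0.0001467 = 10705 d
  layer 4 (karst limestone): t_4 = 8.16 × 0.11 / 0.0001467 = 6117 d
Total t = Σ t_i = 26048 days = 71.32 years.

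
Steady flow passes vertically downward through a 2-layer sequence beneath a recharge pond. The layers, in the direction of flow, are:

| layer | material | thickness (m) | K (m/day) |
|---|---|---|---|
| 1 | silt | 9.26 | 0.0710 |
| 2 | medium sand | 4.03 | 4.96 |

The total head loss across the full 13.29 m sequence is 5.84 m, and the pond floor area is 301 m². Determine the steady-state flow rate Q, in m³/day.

Flow is perpendicular to layering, so the layers act in series and the equivalent K is the thickness-weighted harmonic mean.
Total thickness L = 9.26 + 4.03 = 13.29 m.
Σ(b_i/K_i) = 9.26/0.0710 + 4.03/4.96 = 131.2 d.
K_eq = L / Σ(b_i/K_i) = 13.29 / 131.2 = 0.1013 m/day.
Q = K_eq · A · (Δh/L) = 0.1013 × 301 × (5.84/13.29) = 13.39 m³/day.

13.4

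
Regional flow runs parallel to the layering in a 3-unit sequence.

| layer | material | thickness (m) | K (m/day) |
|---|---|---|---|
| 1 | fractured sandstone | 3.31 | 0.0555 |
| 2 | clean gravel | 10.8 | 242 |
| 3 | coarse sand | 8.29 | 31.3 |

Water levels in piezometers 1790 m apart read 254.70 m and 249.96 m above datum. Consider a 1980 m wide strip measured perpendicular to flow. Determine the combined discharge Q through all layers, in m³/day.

15100

Flow is parallel to layering, so each bed carries its own Darcy discharge and the transmissivities add.
Σ(K_i·b_i) = 0.0555×3.31 + 242×10.8 + 31.3×8.29 = 2873 m²/day.
Hydraulic gradient i = (254.70 − 249.96) / 1790 = 4.74 / 1790 = 0.002648.
Q = Σ(K_i·b_i) · W · i = 2873 × 1980 × 0.002648 = 15065 m³/day.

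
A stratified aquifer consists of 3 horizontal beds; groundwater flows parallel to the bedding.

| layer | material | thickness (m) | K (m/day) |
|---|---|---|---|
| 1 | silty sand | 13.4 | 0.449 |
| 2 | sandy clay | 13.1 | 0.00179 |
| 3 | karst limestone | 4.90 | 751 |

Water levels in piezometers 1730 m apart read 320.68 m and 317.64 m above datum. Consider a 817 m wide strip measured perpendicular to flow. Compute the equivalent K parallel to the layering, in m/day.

117

Flow is parallel to layering, so each bed carries its own Darcy discharge and the transmissivities add.
Σ(K_i·b_i) = 0.449×13.4 + 0.00179×13.1 + 751×4.90 = 3686 m²/day.
Total thickness b = 31.40 m, so K_eq = Σ(K_i·b_i)/b = 117.4 m/day.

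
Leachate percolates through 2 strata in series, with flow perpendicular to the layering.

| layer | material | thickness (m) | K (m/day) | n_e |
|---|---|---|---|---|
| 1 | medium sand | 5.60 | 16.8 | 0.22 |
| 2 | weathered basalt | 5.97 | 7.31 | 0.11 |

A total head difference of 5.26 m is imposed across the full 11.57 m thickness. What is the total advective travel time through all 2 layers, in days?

With flow normal to the layers, continuity requires the same specific discharge q through every layer.
Σ(b_i/K_i) = 5.60/16.8 + 5.97/7.31 = 1.150 d.
q = Δh / Σ(b_i/K_i) = 5.26 / 1.150 = 4.574 m/day.
In each layer the seepage velocity is v_i = q/n_i, so the layer transit time is t_i = b_i·n_i / q:
  layer 1 (medium sand): t_1 = 5.60 × 0.22 / 4.574 = 0.2694 d
  layer 2 (weathered basalt): t_2 = 5.97 × 0.11 / 4.574 = 0.1436 d
Total t = Σ t_i = 0.4129 days.

0.413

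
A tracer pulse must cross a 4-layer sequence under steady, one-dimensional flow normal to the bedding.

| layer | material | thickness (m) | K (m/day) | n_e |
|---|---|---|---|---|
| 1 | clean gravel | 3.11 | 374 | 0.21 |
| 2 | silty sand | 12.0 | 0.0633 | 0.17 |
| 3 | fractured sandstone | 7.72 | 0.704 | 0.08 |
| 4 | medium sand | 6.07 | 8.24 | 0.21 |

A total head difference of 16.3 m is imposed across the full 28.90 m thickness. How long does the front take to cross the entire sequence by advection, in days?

With flow normal to the layers, continuity requires the same specific discharge q through every layer.
Σ(b_i/K_i) = 3.11/374 + 12.0/0.0633 + 7.72/0.704 + 6.07/8.24 = 201.3 d.
q = Δh / Σ(b_i/K_i) = 16.3 / 201.3 = 0.08098 m/day.
In each layer the seepage velocity is v_i = q/n_i, so the layer transit time is t_i = b_i·n_i / q:
  layer 1 (clean gravel): t_1 = 3.11 × 0.21 / 0.08098 = 8.065 d
  layer 2 (silty sand): t_2 = 12.0 × 0.17 / 0.08098 = 25.19 d
  layer 3 (fractured sandstone): t_3 = 7.72 × 0.08 / 0.08098 = 7.627 d
  layer 4 (medium sand): t_4 = 6.07 × 0.21 / 0.08098 = 15.74 d
Total t = Σ t_i = 56.62 days.

56.6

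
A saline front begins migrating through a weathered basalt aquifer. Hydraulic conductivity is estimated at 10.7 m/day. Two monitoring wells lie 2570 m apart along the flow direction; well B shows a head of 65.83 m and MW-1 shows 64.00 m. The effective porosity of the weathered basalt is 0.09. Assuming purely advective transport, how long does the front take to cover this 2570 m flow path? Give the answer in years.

Hydraulic gradient i = (65.83 − 64.00) / 2570 = 1.83 / 2570 = 0.0007121.
Darcy flux q = K · i = 10.70 × 0.0007121 = 0.007619 m/day.
Seepage velocity v = q / n_e = 0.007619 / 0.09 = 0.08466 m/day.
Travel time t = L / v = 2570 / 0.08466 = 30358 days = 83.12 years.

83.1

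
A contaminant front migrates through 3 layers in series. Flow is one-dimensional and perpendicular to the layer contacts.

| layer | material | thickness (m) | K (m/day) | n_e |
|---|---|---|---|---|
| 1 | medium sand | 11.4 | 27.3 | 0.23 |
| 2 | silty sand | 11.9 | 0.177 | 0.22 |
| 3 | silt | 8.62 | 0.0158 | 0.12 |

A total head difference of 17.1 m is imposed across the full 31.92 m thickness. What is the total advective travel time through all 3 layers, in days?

With flow normal to the layers, continuity requires the same specific discharge q through every layer.
Σ(b_i/K_i) = 11.4/27.3 + 11.9/0.177 + 8.62/0.0158 = 613.2 d.
q = Δh / Σ(b_i/K_i) = 17.1 / 613.2 = 0.02789 m/day.
In each layer the seepage velocity is v_i = q/n_i, so the layer transit time is t_i = b_i·n_i / q:
  layer 1 (medium sand): t_1 = 11.4 × 0.23 / 0.02789 = 94.03 d
  layer 2 (silty sand): t_2 = 11.9 × 0.22 / 0.02789 = 93.88 d
  layer 3 (silt): t_3 = 8.62 × 0.12 / 0.02789 = 37.09 d
Total t = Σ t_i = 225.0 days.

225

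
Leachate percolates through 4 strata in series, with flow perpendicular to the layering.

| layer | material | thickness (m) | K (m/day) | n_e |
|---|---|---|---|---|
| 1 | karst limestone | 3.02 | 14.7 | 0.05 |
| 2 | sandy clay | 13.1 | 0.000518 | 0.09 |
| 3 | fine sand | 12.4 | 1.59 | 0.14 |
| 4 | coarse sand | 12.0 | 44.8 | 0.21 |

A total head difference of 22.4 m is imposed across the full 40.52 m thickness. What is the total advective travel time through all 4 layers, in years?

With flow normal to the layers, continuity requires the same specific discharge q through every layer.
Σ(b_i/K_i) = 3.02/14.7 + 13.1/0.000518 + 12.4/1.59 + 12.0/44.8 = 25298 d.
q = Δh / Σ(b_i/K_i) = 22.4 / 25298 = 0.0008855 m/day.
In each layer the seepage velocity is v_i = q/n_i, so the layer transit time is t_i = b_i·n_i / q:
  layer 1 (karst limestone): t_1 = 3.02 × 0.05 / 0.0008855 = 170.5 d
  layer 2 (sandy clay): t_2 = 13.1 × 0.09 / 0.0008855 = 1332 d
  layer 3 (fine sand): t_3 = 12.4 × 0.14 / 0.0008855 = 1961 d
  layer 4 (coarse sand): t_4 = 12.0 × 0.21 / 0.0008855 = 2846 d
Total t = Σ t_i = 6309 days = 17.27 years.

17.3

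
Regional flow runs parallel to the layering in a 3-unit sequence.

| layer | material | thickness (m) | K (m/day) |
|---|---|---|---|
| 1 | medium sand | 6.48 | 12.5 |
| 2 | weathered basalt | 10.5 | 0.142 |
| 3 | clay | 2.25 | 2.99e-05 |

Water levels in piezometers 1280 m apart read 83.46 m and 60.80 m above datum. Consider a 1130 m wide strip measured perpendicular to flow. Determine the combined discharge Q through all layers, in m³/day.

1650

Flow is parallel to layering, so each bed carries its own Darcy discharge and the transmissivities add.
Σ(K_i·b_i) = 12.5×6.48 + 0.142×10.5 + 2.99e-05×2.25 = 82.49 m²/day.
Hydraulic gradient i = (83.46 − 60.80) / 1280 = 22.66 / 1280 = 0.01770.
Q = Σ(K_i·b_i) · W · i = 82.49 × 1130 × 0.01770 = 1650 m³/day.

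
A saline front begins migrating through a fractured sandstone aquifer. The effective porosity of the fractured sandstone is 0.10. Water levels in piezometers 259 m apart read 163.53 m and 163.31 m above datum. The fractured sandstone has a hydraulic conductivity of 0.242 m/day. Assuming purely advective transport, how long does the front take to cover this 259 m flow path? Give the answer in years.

345

Hydraulic gradient i = (163.53 − 163.31) / 259 = 0.22 / 259 = 0.0008494.
Darcy flux q = K · i = 0.2420 × 0.0008494 = 0.0002056 m/day.
Seepage velocity v = q / n_e = 0.0002056 / 0.10 = 0.002056 m/day.
Travel time t = L / v = 259 / 0.002056 = 1.260e+05 days = 345.0 years.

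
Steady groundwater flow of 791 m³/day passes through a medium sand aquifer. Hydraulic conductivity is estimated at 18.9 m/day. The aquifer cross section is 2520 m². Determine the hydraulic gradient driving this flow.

0.0166

From Q = K·A·i, i = Q / (K·A) = 791 / (18.90 × 2520) = 0.01661.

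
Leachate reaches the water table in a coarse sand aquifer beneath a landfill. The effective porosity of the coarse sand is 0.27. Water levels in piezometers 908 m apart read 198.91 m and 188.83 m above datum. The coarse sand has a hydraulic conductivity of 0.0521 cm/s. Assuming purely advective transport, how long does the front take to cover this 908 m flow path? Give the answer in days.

Convert K: 0.0521 cm/s × 864 = 45.01 m/day.
Hydraulic gradient i = (198.91 − 188.83) / 908 = 10.08 / 908 = 0.01110.
Darcy flux q = K · i = 45.01 × 0.01110 = 0.4997 m/day.
Seepage velocity v = q / n_e = 0.4997 / 0.27 = 1.851 m/day.
Travel time t = L / v = 908 / 1.851 = 490.6 days.

491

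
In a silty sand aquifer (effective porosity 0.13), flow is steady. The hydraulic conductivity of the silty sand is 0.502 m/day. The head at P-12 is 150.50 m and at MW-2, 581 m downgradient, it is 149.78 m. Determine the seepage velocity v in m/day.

Hydraulic gradient i = (150.50 − 149.78) / 581 = 0.72 / 581 = 0.001239.
Darcy flux q = K · i = 0.5020 × 0.001239 = 0.0006221 m/day.
Seepage velocity v = q / n_e = 0.0006221 / 0.13 = 0.004785 m/day.

0.00479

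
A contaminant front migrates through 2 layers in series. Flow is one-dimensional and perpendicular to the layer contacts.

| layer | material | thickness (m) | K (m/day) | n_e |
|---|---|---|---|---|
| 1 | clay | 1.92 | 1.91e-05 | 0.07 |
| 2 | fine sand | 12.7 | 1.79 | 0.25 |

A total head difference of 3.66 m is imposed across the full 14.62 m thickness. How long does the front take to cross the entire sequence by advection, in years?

With flow normal to the layers, continuity requires the same specific discharge q through every layer.
Σ(b_i/K_i) = 1.92/1.91e-05 + 12.7/1.79 = 1.005e+05 d.
q = Δh / Σ(b_i/K_i) = 3.66 / 1.005e+05 = 3.641e-05 m/day.
In each layer the seepage velocity is v_i = q/n_i, so the layer transit time is t_i = b_i·n_i / q:
  layer 1 (clay): t_1 = 1.92 × 0.07 / 3.641e-05 = 3692 d
  layer 2 (fine sand): t_2 = 12.7 × 0.25 / 3.641e-05 = 87209 d
Total t = Σ t_i = 90901 days = 248.9 years.

249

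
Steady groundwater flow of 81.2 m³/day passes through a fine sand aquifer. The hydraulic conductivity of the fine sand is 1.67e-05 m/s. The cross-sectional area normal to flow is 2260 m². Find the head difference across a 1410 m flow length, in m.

Convert K: 1.67e-05 m/s × 86400 = 1.443 m/day.
From Q = K·A·i, i = Q / (K·A) = 81.2 / (1.443 × 2260) = 0.02490.
Head loss Δh = i · L = 0.02490 × 1410 = 35.11 m.

35.1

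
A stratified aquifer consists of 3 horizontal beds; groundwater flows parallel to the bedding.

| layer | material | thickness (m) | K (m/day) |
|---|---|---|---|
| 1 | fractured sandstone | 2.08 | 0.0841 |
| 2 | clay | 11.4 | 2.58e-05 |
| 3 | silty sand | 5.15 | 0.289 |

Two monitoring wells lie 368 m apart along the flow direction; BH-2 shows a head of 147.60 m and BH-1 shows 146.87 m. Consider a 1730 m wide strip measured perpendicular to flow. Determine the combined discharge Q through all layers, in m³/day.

Flow is parallel to layering, so each bed carries its own Darcy discharge and the transmissivities add.
Σ(K_i·b_i) = 0.0841×2.08 + 2.58e-05×11.4 + 0.289×5.15 = 1.664 m²/day.
Hydraulic gradient i = (147.60 − 146.87) / 368 = 0.73 / 368 = 0.001984.
Q = Σ(K_i·b_i) · W · i = 1.664 × 1730 × 0.001984 = 5.709 m³/day.

5.71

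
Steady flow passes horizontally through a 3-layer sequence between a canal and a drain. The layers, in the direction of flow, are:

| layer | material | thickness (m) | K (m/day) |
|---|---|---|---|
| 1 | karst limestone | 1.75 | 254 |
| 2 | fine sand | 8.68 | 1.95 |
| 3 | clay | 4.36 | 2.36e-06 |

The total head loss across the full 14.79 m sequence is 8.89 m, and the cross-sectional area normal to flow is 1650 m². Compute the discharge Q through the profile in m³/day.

Flow is perpendicular to layering, so the layers act in series and the equivalent K is the thickness-weighted harmonic mean.
Total thickness L = 1.75 + 8.68 + 4.36 = 14.79 m.
Σ(b_i/K_i) = 1.75/254 + 8.68/1.95 + 4.36/2.36e-06 = 1.847e+06 d.
K_eq = L / Σ(b_i/K_i) = 14.79 / 1.847e+06 = 8.006e-06 m/day.
Q = K_eq · A · (Δh/L) = 8.006e-06 × 1650 × (8.89/14.79) = 0.007940 m³/day.

0.00794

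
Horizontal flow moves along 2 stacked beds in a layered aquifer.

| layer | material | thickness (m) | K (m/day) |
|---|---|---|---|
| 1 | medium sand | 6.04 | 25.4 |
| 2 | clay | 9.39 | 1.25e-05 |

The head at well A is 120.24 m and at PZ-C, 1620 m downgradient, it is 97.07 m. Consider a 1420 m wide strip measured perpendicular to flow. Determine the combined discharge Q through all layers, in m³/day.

3120

Flow is parallel to layering, so each bed carries its own Darcy discharge and the transmissivities add.
Σ(K_i·b_i) = 25.4×6.04 + 1.25e-05×9.39 = 153.4 m²/day.
Hydraulic gradient i = (120.24 − 97.07) / 1620 = 23.17 / 1620 = 0.01430.
Q = Σ(K_i·b_i) · W · i = 153.4 × 1420 × 0.01430 = 3116 m³/day.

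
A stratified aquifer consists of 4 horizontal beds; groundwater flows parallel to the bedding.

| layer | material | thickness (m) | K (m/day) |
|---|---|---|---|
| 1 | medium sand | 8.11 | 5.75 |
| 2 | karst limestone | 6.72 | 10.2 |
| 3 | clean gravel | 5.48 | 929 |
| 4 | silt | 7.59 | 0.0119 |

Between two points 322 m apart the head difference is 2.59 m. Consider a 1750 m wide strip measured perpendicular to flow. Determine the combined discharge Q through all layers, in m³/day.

73300

Flow is parallel to layering, so each bed carries its own Darcy discharge and the transmissivities add.
Σ(K_i·b_i) = 5.75×8.11 + 10.2×6.72 + 929×5.48 + 0.0119×7.59 = 5206 m²/day.
Hydraulic gradient i = Δh / L = 2.59 / 322 = 0.008043.
Q = Σ(K_i·b_i) · W · i = 5206 × 1750 × 0.008043 = 73283 m³/day.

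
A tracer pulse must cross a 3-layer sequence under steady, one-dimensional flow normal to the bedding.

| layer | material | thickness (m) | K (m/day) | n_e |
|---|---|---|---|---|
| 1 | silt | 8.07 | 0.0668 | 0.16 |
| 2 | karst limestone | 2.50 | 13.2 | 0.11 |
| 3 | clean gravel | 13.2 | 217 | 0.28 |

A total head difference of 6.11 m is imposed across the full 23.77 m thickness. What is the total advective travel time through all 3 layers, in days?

With flow normal to the layers, continuity requires the same specific discharge q through every layer.
Σ(b_i/K_i) = 8.07/0.0668 + 2.50/13.2 + 13.2/217 = 121.1 d.
q = Δh / Σ(b_i/K_i) = 6.11 / 121.1 = 0.05047 m/day.
In each layer the seepage velocity is v_i = q/n_i, so the layer transit time is t_i = b_i·n_i / q:
  layer 1 (silt): t_1 = 8.07 × 0.16 / 0.05047 = 25.58 d
  layer 2 (karst limestone): t_2 = 2.50 × 0.11 / 0.05047 = 5.449 d
  layer 3 (clean gravel): t_3 = 13.2 × 0.28 / 0.05047 = 73.23 d
Total t = Σ t_i = 104.3 days.

104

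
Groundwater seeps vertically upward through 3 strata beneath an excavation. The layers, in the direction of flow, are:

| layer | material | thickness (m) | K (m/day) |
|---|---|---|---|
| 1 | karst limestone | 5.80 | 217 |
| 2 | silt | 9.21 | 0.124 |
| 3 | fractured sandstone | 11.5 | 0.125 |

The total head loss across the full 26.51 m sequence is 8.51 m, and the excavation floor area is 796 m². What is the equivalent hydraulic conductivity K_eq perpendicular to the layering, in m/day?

Flow is perpendicular to layering, so the layers act in series and the equivalent K is the thickness-weighted harmonic mean.
Total thickness L = 5.80 + 9.21 + 11.5 = 26.51 m.
Σ(b_i/K_i) = 5.80/217 + 9.21/0.124 + 11.5/0.125 = 166.3 d.
K_eq = L / Σ(b_i/K_i) = 26.51 / 166.3 = 0.1594 m/day.

0.159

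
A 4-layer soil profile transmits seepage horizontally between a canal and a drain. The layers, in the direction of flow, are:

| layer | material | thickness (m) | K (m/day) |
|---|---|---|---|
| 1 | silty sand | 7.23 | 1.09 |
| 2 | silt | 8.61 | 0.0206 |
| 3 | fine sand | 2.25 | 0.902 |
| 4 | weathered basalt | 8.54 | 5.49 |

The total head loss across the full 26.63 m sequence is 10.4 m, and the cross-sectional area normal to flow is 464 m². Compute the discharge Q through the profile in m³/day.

Flow is perpendicular to layering, so the layers act in series and the equivalent K is the thickness-weighted harmonic mean.
Total thickness L = 7.23 + 8.61 + 2.25 + 8.54 = 26.63 m.
Σ(b_i/K_i) = 7.23/1.09 + 8.61/0.0206 + 2.25/0.902 + 8.54/5.49 = 428.6 d.
K_eq = L / Σ(b_i/K_i) = 26.63 / 428.6 = 0.06213 m/day.
Q = K_eq · A · (Δh/L) = 0.06213 × 464 × (10.4/26.63) = 11.26 m³/day.

11.3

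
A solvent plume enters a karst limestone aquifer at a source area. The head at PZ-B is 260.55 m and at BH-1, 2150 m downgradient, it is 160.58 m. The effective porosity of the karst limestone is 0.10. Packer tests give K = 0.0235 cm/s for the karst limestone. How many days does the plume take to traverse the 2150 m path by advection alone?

Convert K: 0.0235 cm/s × 864 = 20.30 m/day.
Hydraulic gradient i = (260.55 − 160.58) / 2150 = 99.97 / 2150 = 0.04650.
Darcy flux q = K · i = 20.30 × 0.04650 = 0.9441 m/day.
Seepage velocity v = q / n_e = 0.9441 / 0.10 = 9.441 m/day.
Travel time t = L / v = 2150 / 9.441 = 227.7 days.

228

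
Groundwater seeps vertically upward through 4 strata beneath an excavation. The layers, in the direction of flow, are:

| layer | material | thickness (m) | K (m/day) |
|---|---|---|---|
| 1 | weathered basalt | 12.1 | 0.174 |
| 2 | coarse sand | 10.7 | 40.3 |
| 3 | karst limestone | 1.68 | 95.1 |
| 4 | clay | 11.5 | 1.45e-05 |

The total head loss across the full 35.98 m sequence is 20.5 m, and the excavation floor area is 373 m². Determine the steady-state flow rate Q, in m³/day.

0.00964

Flow is perpendicular to layering, so the layers act in series and the equivalent K is the thickness-weighted harmonic mean.
Total thickness L = 12.1 + 10.7 + 1.68 + 11.5 = 35.98 m.
Σ(b_i/K_i) = 12.1/0.174 + 10.7/40.3 + 1.68/95.1 + 11.5/1.45e-05 = 7.932e+05 d.
K_eq = L / Σ(b_i/K_i) = 35.98 / 7.932e+05 = 4.536e-05 m/day.
Q = K_eq · A · (Δh/L) = 4.536e-05 × 373 × (20.5/35.98) = 0.009640 m³/day.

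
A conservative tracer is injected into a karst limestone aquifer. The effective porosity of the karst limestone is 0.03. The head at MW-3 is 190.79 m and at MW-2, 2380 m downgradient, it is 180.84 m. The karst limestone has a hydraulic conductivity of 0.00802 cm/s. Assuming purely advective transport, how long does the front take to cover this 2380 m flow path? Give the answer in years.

6.75

Convert K: 0.00802 cm/s × 864 = 6.929 m/day.
Hydraulic gradient i = (190.79 − 180.84) / 2380 = 9.95 / 2380 = 0.004181.
Darcy flux q = K · i = 6.929 × 0.004181 = 0.02897 m/day.
Seepage velocity v = q / n_e = 0.02897 / 0.03 = 0.9656 m/day.
Travel time t = L / v = 2380 / 0.9656 = 2465 days = 6.748 years.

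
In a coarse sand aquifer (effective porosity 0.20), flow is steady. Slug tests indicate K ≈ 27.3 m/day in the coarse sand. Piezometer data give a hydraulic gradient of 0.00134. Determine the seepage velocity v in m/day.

Hydraulic gradient i = 0.00134.
Darcy flux q = K · i = 27.30 × 0.001340 = 0.03658 m/day.
Seepage velocity v = q / n_e = 0.03658 / 0.20 = 0.1829 m/day.

0.183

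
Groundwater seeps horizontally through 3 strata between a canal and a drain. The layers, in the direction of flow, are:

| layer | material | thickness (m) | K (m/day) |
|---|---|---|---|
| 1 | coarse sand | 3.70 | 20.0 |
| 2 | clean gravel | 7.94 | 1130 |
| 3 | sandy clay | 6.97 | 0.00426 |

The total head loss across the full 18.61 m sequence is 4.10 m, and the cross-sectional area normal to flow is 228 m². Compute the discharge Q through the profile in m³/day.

0.571

Flow is perpendicular to layering, so the layers act in series and the equivalent K is the thickness-weighted harmonic mean.
Total thickness L = 3.70 + 7.94 + 6.97 = 18.61 m.
Σ(b_i/K_i) = 3.70/20.0 + 7.94/1130 + 6.97/0.00426 = 1636 d.
K_eq = L / Σ(b_i/K_i) = 18.61 / 1636 = 0.01137 m/day.
Q = K_eq · A · (Δh/L) = 0.01137 × 228 × (4.10/18.61) = 0.5713 m³/day.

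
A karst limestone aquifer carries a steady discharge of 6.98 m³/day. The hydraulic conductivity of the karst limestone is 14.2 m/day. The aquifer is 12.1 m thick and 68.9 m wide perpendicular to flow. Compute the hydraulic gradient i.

Cross-sectional area A = 68.9 × 12.1 = 833.7 m².
From Q = K·A·i, i = Q / (K·A) = 6.98 / (14.20 × 833.7) = 0.0005896.

0.000590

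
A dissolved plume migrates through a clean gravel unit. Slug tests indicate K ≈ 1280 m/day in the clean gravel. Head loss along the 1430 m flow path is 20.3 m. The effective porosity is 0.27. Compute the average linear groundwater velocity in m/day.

67.3

Hydraulic gradient i = Δh / L = 20.3 / 1430 = 0.01420.
Darcy flux q = K · i = 1280 × 0.01420 = 18.17 m/day.
Seepage velocity v = q / n_e = 18.17 / 0.27 = 67.30 m/day.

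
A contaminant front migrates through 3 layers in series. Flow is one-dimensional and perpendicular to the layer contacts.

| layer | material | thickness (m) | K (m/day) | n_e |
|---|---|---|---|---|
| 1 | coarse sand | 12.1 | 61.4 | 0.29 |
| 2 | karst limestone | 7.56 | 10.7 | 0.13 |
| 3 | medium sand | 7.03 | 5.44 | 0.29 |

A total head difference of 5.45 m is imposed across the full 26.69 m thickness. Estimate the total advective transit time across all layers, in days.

With flow normal to the layers, continuity requires the same specific discharge q through every layer.
Σ(b_i/K_i) = 12.1/61.4 + 7.56/10.7 + 7.03/5.44 = 2.196 d.
q = Δh / Σ(b_i/K_i) = 5.45 / 2.196 = 2.482 m/day.
In each layer the seepage velocity is v_i = q/n_i, so the layer transit time is t_i = b_i·n_i / q:
  layer 1 (coarse sand): t_1 = 12.1 × 0.29 / 2.482 = 1.414 d
  layer 2 (karst limestone): t_2 = 7.56 × 0.13 / 2.482 = 0.3960 d
  layer 3 (medium sand): t_3 = 7.03 × 0.29 / 2.482 = 0.8214 d
Total t = Σ t_i = 2.631 days.

2.63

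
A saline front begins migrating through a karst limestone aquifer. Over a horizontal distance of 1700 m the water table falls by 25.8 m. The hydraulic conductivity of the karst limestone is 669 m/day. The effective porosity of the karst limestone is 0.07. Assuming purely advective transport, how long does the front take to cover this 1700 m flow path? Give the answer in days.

11.7

Hydraulic gradient i = Δh / L = 25.8 / 1700 = 0.01518.
Darcy flux q = K · i = 669.0 × 0.01518 = 10.15 m/day.
Seepage velocity v = q / n_e = 10.15 / 0.07 = 145.0 m/day.
Travel time t = L / v = 1700 / 145.0 = 11.72 days.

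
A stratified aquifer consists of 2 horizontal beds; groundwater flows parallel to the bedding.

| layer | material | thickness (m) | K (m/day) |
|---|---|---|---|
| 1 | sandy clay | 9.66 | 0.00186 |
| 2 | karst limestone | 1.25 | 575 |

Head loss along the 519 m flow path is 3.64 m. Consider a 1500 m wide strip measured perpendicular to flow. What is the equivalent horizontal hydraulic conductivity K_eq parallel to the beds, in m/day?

65.9

Flow is parallel to layering, so each bed carries its own Darcy discharge and the transmissivities add.
Σ(K_i·b_i) = 0.00186×9.66 + 575×1.25 = 718.8 m²/day.
Total thickness b = 10.91 m, so K_eq = Σ(K_i·b_i)/b = 65.88 m/day.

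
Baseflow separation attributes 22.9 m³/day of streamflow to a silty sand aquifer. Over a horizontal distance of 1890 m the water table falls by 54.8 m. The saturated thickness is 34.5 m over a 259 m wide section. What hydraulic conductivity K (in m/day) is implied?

Cross-sectional area A = 259 × 34.5 = 8936 m².
Hydraulic gradient i = Δh / L = 54.8 / 1890 = 0.02899.
From Q = K·A·i, K = Q / (A·i) = 22.9 / (8936 × 0.02899) = 0.08839 m/day.

0.0884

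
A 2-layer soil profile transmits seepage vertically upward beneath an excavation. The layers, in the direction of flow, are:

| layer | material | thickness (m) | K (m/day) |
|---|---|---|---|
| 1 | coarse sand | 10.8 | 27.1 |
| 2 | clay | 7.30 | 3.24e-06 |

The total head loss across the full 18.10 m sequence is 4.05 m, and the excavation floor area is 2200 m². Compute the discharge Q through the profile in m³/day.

Flow is perpendicular to layering, so the layers act in series and the equivalent K is the thickness-weighted harmonic mean.
Total thickness L = 10.8 + 7.30 = 18.10 m.
Σ(b_i/K_i) = 10.8/27.1 + 7.30/3.24e-06 = 2.253e+06 d.
K_eq = L / Σ(b_i/K_i) = 18.10 / 2.253e+06 = 8.033e-06 m/day.
Q = K_eq · A · (Δh/L) = 8.033e-06 × 2200 × (4.05/18.10) = 0.003955 m³/day.

0.00395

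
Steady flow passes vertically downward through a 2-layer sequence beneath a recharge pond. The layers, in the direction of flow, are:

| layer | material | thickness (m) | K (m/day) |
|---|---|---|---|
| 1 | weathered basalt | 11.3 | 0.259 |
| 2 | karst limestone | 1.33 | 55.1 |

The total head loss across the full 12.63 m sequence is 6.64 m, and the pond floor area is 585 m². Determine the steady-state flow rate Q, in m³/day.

89.0

Flow is perpendicular to layering, so the layers act in series and the equivalent K is the thickness-weighted harmonic mean.
Total thickness L = 11.3 + 1.33 = 12.63 m.
Σ(b_i/K_i) = 11.3/0.259 + 1.33/55.1 = 43.65 d.
K_eq = L / Σ(b_i/K_i) = 12.63 / 43.65 = 0.2893 m/day.
Q = K_eq · A · (Δh/L) = 0.2893 × 585 × (6.64/12.63) = 88.98 m³/day.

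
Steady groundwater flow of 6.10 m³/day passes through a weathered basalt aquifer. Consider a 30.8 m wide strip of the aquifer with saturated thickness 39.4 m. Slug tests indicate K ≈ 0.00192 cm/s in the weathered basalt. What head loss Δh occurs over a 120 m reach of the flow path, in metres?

Convert K: 0.00192 cm/s × 864 = 1.659 m/day.
Cross-sectional area A = 30.8 × 39.4 = 1214 m².
From Q = K·A·i, i = Q / (K·A) = 6.10 / (1.659 × 1214) = 0.003030.
Head loss Δh = i · L = 0.003030 × 120 = 0.3636 m.

0.364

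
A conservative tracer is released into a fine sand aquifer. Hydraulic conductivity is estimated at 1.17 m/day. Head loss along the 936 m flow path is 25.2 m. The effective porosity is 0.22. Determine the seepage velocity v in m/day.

Hydraulic gradient i = Δh / L = 25.2 / 936 = 0.02692.
Darcy flux q = K · i = 1.170 × 0.02692 = 0.03150 m/day.
Seepage velocity v = q / n_e = 0.03150 / 0.22 = 0.1432 m/day.

0.143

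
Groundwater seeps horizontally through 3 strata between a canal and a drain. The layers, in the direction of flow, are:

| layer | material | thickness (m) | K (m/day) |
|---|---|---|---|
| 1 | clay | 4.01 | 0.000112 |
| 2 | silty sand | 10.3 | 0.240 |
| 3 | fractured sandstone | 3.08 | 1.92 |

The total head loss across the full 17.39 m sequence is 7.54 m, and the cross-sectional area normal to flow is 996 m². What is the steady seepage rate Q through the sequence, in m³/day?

0.209

Flow is perpendicular to layering, so the layers act in series and the equivalent K is the thickness-weighted harmonic mean.
Total thickness L = 4.01 + 10.3 + 3.08 = 17.39 m.
Σ(b_i/K_i) = 4.01/0.000112 + 10.3/0.240 + 3.08/1.92 = 35848 d.
K_eq = L / Σ(b_i/K_i) = 17.39 / 35848 = 0.0004851 m/day.
Q = K_eq · A · (Δh/L) = 0.0004851 × 996 × (7.54/17.39) = 0.2095 m³/day.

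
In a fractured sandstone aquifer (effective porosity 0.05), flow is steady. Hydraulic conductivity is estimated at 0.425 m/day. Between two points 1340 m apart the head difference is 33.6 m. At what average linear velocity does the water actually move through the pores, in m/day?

0.213

Hydraulic gradient i = Δh / L = 33.6 / 1340 = 0.02507.
Darcy flux q = K · i = 0.4250 × 0.02507 = 0.01066 m/day.
Seepage velocity v = q / n_e = 0.01066 / 0.05 = 0.2131 m/day.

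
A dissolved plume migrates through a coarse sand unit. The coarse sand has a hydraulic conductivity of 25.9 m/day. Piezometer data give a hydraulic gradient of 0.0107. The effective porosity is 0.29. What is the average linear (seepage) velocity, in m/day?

0.956

Hydraulic gradient i = 0.0107.
Darcy flux q = K · i = 25.90 × 0.01070 = 0.2771 m/day.
Seepage velocity v = q / n_e = 0.2771 / 0.29 = 0.9556 m/day.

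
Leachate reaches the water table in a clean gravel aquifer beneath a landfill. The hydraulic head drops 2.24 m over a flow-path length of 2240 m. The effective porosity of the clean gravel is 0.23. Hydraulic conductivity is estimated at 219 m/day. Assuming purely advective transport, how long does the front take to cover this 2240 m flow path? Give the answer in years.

6.44

Hydraulic gradient i = Δh / L = 2.24 / 2240 = 0.001000.
Darcy flux q = K · i = 219.0 × 0.001000 = 0.2190 m/day.
Seepage velocity v = q / n_e = 0.2190 / 0.23 = 0.9522 m/day.
Travel time t = L / v = 2240 / 0.9522 = 2353 days = 6.441 years.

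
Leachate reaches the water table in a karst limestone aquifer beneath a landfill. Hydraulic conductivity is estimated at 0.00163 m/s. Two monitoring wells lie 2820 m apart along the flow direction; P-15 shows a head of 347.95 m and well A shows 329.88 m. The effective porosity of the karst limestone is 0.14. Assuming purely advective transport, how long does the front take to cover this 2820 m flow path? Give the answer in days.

Convert K: 0.00163 m/s × 86400 = 140.8 m/day.
Hydraulic gradient i = (347.95 − 329.88) / 2820 = 18.07 / 2820 = 0.006408.
Darcy flux q = K · i = 140.8 × 0.006408 = 0.9024 m/day.
Seepage velocity v = q / n_e = 0.9024 / 0.14 = 6.446 m/day.
Travel time t = L / v = 2820 / 6.446 = 437.5 days.

437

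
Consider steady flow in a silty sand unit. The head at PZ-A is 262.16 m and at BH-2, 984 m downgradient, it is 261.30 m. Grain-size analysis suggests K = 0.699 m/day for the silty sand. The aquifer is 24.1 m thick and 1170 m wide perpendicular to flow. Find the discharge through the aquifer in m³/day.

Cross-sectional area A = 1170 × 24.1 = 28197 m².
Hydraulic gradient i = (262.16 − 261.30) / 984 = 0.86 / 984 = 0.0008740.
Darcy's law: Q = K · A · i = 0.6990 × 28197 × 0.0008740 = 17.23 m³/day.

17.2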